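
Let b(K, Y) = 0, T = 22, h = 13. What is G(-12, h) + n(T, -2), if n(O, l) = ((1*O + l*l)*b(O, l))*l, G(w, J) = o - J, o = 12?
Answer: -1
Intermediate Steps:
G(w, J) = 12 - J
n(O, l) = 0 (n(O, l) = ((1*O + l*l)*0)*l = ((O + l**2)*0)*l = 0*l = 0)
G(-12, h) + n(T, -2) = (12 - 1*13) + 0 = (12 - 13) + 0 = -1 + 0 = -1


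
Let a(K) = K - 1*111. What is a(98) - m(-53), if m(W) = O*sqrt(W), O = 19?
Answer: -13 - 19*I*sqrt(53) ≈ -13.0 - 138.32*I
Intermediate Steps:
m(W) = 19*sqrt(W)
a(K) = -111 + K (a(K) = K - 111 = -111 + K)
a(98) - m(-53) = (-111 + 98) - 19*sqrt(-53) = -13 - 19*I*sqrt(53)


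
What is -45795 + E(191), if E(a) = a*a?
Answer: -9314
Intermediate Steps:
E(a) = a²
-45795 + E(191) = -45795 + 191² = -45795 + 36481 = -9314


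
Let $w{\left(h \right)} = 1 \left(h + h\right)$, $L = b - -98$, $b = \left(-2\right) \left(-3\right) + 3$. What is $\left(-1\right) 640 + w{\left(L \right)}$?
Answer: $-426$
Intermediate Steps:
$b = 9$ ($b = 6 + 3 = 9$)
$L = 107$ ($L = 9 - -98 = 9 + 98 = 107$)
$w{\left(h \right)} = 2 h$ ($w{\left(h \right)} = 1 \cdot 2 h = 2 h$)
$\left(-1\right) 640 + w{\left(L \right)} = \left(-1\right) 640 + 2 \cdot 107 = -640 + 214 = -426$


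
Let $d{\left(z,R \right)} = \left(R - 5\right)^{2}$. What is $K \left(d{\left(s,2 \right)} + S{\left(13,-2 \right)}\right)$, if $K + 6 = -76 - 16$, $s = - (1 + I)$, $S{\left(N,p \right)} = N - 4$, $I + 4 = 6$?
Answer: $-1764$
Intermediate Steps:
$I = 2$ ($I = -4 + 6 = 2$)
$S{\left(N,p \right)} = -4 + N$
$s = -3$ ($s = - (1 + 2) = \left(-1\right) 3 = -3$)
$d{\left(z,R \right)} = \left(-5 + R\right)^{2}$
$K = -98$ ($K = -6 - 92 = -98$)
$K \left(d{\left(s,2 \right)} + S{\left(13,-2 \right)}\right) = - 98 \left(\left(-5 + 2\right)^{2} + \left(-4 + 13\right)\right) = - 98 \left(\left(-3\right)^{2} + 9\right) = - 98 \left(9 + 9\right) = \left(-98\right) 18 = -1764$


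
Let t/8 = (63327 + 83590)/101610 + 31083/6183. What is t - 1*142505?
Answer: -552449951831/3878115 ≈ -1.4245e+5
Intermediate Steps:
t = 200826244/3878115 (t = 8*((63327 + 83590)/101610 + 31083/6183) = 8*(146917*(1/101610) + 31083*(1/6183)) = 8*(146917/101610 + 10361/2061) = 8*(50206561/7756230) = 200826244/3878115 ≈ 51.784)
t - 1*142505 = 200826244/3878115 - 1*142505 = 200826244/3878115 - 142505 = -552449951831/3878115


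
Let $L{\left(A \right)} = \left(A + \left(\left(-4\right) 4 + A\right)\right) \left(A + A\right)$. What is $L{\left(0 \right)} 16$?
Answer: $0$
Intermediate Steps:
$L{\left(A \right)} = 2 A \left(-16 + 2 A\right)$ ($L{\left(A \right)} = \left(A + \left(-16 + A\right)\right) 2 A = \left(-16 + 2 A\right) 2 A = 2 A \left(-16 + 2 A\right)$)
$L{\left(0 \right)} 16 = 4 \cdot 0 \left(-8 + 0\right) 16 = 4 \cdot 0 \left(-8\right) 16 = 0 \cdot 16 = 0$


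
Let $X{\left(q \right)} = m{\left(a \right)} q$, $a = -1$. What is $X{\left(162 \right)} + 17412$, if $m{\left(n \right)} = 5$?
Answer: $18222$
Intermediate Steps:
$X{\left(q \right)} = 5 q$
$X{\left(162 \right)} + 17412 = 5 \cdot 162 + 17412 = 810 + 17412 = 18222$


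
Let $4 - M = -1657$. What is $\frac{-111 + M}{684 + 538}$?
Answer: $\frac{775}{611} \approx 1.2684$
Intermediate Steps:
$M = 1661$ ($M = 4 - -1657 = 4 + 1657 = 1661$)
$\frac{-111 + M}{684 + 538} = \frac{-111 + 1661}{684 + 538} = \frac{1550}{1222} = 1550 \cdot \frac{1}{1222} = \frac{775}{611}$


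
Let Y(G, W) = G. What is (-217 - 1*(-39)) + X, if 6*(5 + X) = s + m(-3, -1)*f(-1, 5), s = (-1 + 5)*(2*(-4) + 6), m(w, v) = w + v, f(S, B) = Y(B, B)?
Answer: -563/3 ≈ -187.67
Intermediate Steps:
f(S, B) = B
m(w, v) = v + w
s = -8 (s = 4*(-8 + 6) = 4*(-2) = -8)
X = -29/3 (X = -5 + (-8 + (-1 - 3)*5)/6 = -5 + (-8 - 4*5)/6 = -5 + (-8 - 20)/6 = -5 + (⅙)*(-28) = -5 - 14/3 = -29/3 ≈ -9.6667)
(-217 - 1*(-39)) + X = (-217 - 1*(-39)) - 29/3 = (-217 + 39) - 29/3 = -178 - 29/3 = -563/3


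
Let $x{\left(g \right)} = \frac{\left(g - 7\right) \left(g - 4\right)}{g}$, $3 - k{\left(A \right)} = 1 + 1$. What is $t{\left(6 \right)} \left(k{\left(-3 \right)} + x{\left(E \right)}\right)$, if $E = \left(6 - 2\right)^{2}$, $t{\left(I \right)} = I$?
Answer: $\frac{93}{2} \approx 46.5$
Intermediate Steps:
$k{\left(A \right)} = 1$ ($k{\left(A \right)} = 3 - \left(1 + 1\right) = 3 - 2 = 1$)
$E = 16$ ($E = 4^{2} = 16$)
$x{\left(g \right)} = \frac{\left(-7 + g\right) \left(-4 + g\right)}{g}$
$t{\left(6 \right)} \left(k{\left(-3 \right)} + x{\left(E \right)}\right) = 6 \left(1 + \left(-11 + 16 + \frac{28}{16}\right)\right) = 6 \left(1 + \left(-11 + 16 + 28 \cdot \frac{1}{16}\right)\right) = 6 \left(1 + \left(-11 + 16 + \frac{7}{4}\right)\right) = 6 \left(1 + \frac{27}{4}\right) = 6 \cdot \frac{31}{4} = \frac{93}{2}$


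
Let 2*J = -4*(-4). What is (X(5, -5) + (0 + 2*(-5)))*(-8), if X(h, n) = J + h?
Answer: -24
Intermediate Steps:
J = 8 (J = (-4*(-4))/2 = (1/2)*16 = 8)
X(h, n) = 8 + h
(X(5, -5) + (0 + 2*(-5)))*(-8) = ((8 + 5) + (0 + 2*(-5)))*(-8) = (13 + (0 - 10))*(-8) = (13 - 10)*(-8) = 3*(-8) = -24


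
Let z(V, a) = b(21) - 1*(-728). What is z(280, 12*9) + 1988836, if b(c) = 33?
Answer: 1989597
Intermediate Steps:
z(V, a) = 761 (z(V, a) = 33 - 1*(-728) = 33 + 728 = 761)
z(280, 12*9) + 1988836 = 761 + 1988836 = 1989597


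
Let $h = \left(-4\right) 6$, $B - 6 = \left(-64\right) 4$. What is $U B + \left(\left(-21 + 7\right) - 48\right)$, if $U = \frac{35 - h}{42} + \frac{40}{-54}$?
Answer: $- \frac{43093}{189} \approx -228.01$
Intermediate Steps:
$B = -250$ ($B = 6 - 256 = -250$)
$h = -24$
$U = \frac{251}{378}$ ($U = \frac{35 - -24}{42} + \frac{40}{-54} = \left(35 + 24\right) \frac{1}{42} + 40 \left(- \frac{1}{54}\right) = 59 \cdot \frac{1}{42} - \frac{20}{27} = \frac{59}{42} - \frac{20}{27} = \frac{251}{378} \approx 0.66402$)
$U B + \left(\left(-21 + 7\right) - 48\right) = \frac{251}{378} \left(-250\right) + \left(\left(-21 + 7\right) - 48\right) = - \frac{31375}{189} - 62 = - \frac{43093}{189}$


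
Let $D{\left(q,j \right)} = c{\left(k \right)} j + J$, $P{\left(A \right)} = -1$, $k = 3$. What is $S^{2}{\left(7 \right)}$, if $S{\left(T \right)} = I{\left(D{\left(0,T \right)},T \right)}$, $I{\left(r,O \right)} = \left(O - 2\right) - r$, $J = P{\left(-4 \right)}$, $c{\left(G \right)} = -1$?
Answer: $169$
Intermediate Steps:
$J = -1$
$D{\left(q,j \right)} = -1 - j$ ($D{\left(q,j \right)} = - j - 1 = -1 - j$)
$I{\left(r,O \right)} = -2 + O - r$ ($I{\left(r,O \right)} = \left(-2 + O\right) - r = -2 + O - r$)
$S{\left(T \right)} = -1 + 2 T$ ($S{\left(T \right)} = -2 + T - \left(-1 - T\right) = -2 + T + \left(1 + T\right) = -1 + 2 T$)
$S^{2}{\left(7 \right)} = \left(-1 + 2 \cdot 7\right)^{2} = \left(-1 + 14\right)^{2} = 13^{2} = 169$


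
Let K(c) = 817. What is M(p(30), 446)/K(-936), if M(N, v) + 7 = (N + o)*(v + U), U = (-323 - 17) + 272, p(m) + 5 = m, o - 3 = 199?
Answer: 85799/817 ≈ 105.02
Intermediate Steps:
o = 202 (o = 3 + 199 = 202)
p(m) = -5 + m
U = -68 (U = -340 + 272 = -68)
M(N, v) = -7 + (-68 + v)*(202 + N) (M(N, v) = -7 + (N + 202)*(v - 68) = -7 + (202 + N)*(-68 + v) = -7 + (-68 + v)*(202 + N))
M(p(30), 446)/K(-936) = (-13743 - 68*(-5 + 30) + 202*446 + (-5 + 30)*446)/817 = (-13743 - 68*25 + 90092 + 25*446)*(1/817) = (-13743 - 1700 + 90092 + 11150)*(1/817) = 85799*(1/817) = 85799/817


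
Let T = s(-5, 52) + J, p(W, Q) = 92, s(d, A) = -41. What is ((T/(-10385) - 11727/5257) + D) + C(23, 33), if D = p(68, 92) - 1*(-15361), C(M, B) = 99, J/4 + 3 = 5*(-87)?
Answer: 848932673546/54593945 ≈ 15550.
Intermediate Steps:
J = -1752 (J = -12 + 4*(5*(-87)) = -12 + 4*(-435) = -12 - 1740 = -1752)
D = 15453 (D = 92 - 1*(-15361) = 92 + 15361 = 15453)
T = -1793 (T = -41 - 1752 = -1793)
((T/(-10385) - 11727/5257) + D) + C(23, 33) = ((-1793/(-10385) - 11727/5257) + 15453) + 99 = ((-1793*(-1/10385) - 11727*1/5257) + 15453) + 99 = ((1793/10385 - 11727/5257) + 15453) + 99 = (-112359094/54593945 + 15453) + 99 = 843527872991/54593945 + 99 = 848932673546/54593945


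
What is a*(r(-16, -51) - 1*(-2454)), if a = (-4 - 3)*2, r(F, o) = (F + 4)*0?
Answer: -34356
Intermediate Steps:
r(F, o) = 0 (r(F, o) = (4 + F)*0 = 0)
a = -14 (a = -7*2 = -14)
a*(r(-16, -51) - 1*(-2454)) = -14*(0 - 1*(-2454)) = -14*(0 + 2454) = -14*2454 = -34356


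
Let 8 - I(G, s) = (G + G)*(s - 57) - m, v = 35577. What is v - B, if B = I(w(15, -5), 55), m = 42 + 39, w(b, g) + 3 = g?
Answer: 35520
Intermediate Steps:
w(b, g) = -3 + g
m = 81
I(G, s) = 89 - 2*G*(-57 + s) (I(G, s) = 8 - ((G + G)*(s - 57) - 1*81) = 8 - ((2*G)*(-57 + s) - 81) = 8 - (2*G*(-57 + s) - 81) = 8 - (-81 + 2*G*(-57 + s)) = 8 + (81 - 2*G*(-57 + s)) = 89 - 2*G*(-57 + s))
B = 57 (B = 89 + 114*(-3 - 5) - 2*(-3 - 5)*55 = 89 + 114*(-8) - 2*(-8)*55 = 89 - 912 + 880 = 57)
v - B = 35577 - 1*57 = 35577 - 57 = 35520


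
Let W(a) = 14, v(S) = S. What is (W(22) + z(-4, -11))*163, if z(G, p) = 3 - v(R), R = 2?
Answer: 2445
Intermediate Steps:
z(G, p) = 1 (z(G, p) = 3 - 1*2 = 3 - 2 = 1)
(W(22) + z(-4, -11))*163 = (14 + 1)*163 = 15*163 = 2445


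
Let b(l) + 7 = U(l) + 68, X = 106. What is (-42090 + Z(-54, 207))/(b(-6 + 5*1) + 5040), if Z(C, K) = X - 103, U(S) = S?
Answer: -14029/1700 ≈ -8.2523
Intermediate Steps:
Z(C, K) = 3 (Z(C, K) = 106 - 103 = 3)
b(l) = 61 + l (b(l) = -7 + (l + 68) = -7 + (68 + l) = 61 + l)
(-42090 + Z(-54, 207))/(b(-6 + 5*1) + 5040) = (-42090 + 3)/((61 + (-6 + 5*1)) + 5040) = -42087/((61 + (-6 + 5)) + 5040) = -42087/((61 - 1) + 5040) = -42087/(60 + 5040) = -42087/5100 = -42087*1/5100 = -14029/1700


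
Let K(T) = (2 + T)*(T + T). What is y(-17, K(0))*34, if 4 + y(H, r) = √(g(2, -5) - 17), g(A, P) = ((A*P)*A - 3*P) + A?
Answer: -136 + 68*I*√5 ≈ -136.0 + 152.05*I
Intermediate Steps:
K(T) = 2*T*(2 + T) (K(T) = (2 + T)*(2*T) = 2*T*(2 + T))
g(A, P) = A - 3*P + P*A² (g(A, P) = (P*A² - 3*P) + A = (-3*P + P*A²) + A = A - 3*P + P*A²)
y(H, r) = -4 + 2*I*√5 (y(H, r) = -4 + √((2 - 3*(-5) - 5*2²) - 17) = -4 + √((2 + 15 - 5*4) - 17) = -4 + √((2 + 15 - 20) - 17) = -4 + √(-3 - 17) = -4 + √(-20) = -4 + 2*I*√5)
y(-17, K(0))*34 = (-4 + 2*I*√5)*34 = -136 + 68*I*√5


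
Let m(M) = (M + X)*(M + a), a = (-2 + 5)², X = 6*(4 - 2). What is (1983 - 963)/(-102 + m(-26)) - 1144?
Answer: -2273/2 ≈ -1136.5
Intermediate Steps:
X = 12 (X = 6*2 = 12)
a = 9 (a = 3² = 9)
m(M) = (9 + M)*(12 + M) (m(M) = (M + 12)*(M + 9) = (12 + M)*(9 + M) = (9 + M)*(12 + M))
(1983 - 963)/(-102 + m(-26)) - 1144 = (1983 - 963)/(-102 + (108 + (-26)² + 21*(-26))) - 1144 = 1020/(-102 + (108 + 676 - 546)) - 1144 = 1020/(-102 + 238) - 1144 = 1020/136 - 1144 = 1020*(1/136) - 1144 = 15/2 - 1144 = -2273/2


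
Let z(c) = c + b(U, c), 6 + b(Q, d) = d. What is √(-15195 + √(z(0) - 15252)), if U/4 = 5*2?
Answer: √(-15195 + I*√15258) ≈ 0.501 + 123.27*I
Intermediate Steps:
U = 40 (U = 4*(5*2) = 4*10 = 40)
b(Q, d) = -6 + d
z(c) = -6 + 2*c (z(c) = c + (-6 + c) = -6 + 2*c)
√(-15195 + √(z(0) - 15252)) = √(-15195 + √((-6 + 2*0) - 15252)) = √(-15195 + √((-6 + 0) - 15252)) = √(-15195 + √(-6 - 15252)) = √(-15195 + √(-15258)) = √(-15195 + I*√15258)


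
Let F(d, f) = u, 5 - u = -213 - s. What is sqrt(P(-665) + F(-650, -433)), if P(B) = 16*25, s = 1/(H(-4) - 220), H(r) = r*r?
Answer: sqrt(6429621)/102 ≈ 24.859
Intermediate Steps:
H(r) = r**2
s = -1/204 (s = 1/((-4)**2 - 220) = 1/(16 - 220) = 1/(-204) = -1/204 ≈ -0.0049020)
P(B) = 400
u = 44471/204 (u = 5 - (-213 - 1*(-1/204)) = 5 - (-213 + 1/204) = 5 - 1*(-43451/204) = 5 + 43451/204 = 44471/204 ≈ 218.00)
F(d, f) = 44471/204
sqrt(P(-665) + F(-650, -433)) = sqrt(400 + 44471/204) = sqrt(126071/204) = sqrt(6429621)/102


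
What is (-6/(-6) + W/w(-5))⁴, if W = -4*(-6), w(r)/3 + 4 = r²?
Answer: 707281/194481 ≈ 3.6368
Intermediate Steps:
w(r) = -12 + 3*r²
W = 24
(-6/(-6) + W/w(-5))⁴ = (-6/(-6) + 24/(-12 + 3*(-5)²))⁴ = (-6*(-⅙) + 24/(-12 + 3*25))⁴ = (1 + 24/(-12 + 75))⁴ = (1 + 24/63)⁴ = (1 + 24*(1/63))⁴ = (1 + 8/21)⁴ = (29/21)⁴ = 707281/194481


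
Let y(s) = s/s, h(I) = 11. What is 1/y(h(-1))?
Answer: 1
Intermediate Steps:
y(s) = 1
1/y(h(-1)) = 1/1 = 1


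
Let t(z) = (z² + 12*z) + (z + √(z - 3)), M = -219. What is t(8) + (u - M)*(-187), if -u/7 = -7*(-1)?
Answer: -31622 + √5 ≈ -31620.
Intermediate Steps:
u = -49 (u = -(-49)*(-1) = -7*7 = -49)
t(z) = z² + √(-3 + z) + 13*z (t(z) = (z² + 12*z) + (z + √(-3 + z)) = z² + √(-3 + z) + 13*z)
t(8) + (u - M)*(-187) = (8² + √(-3 + 8) + 13*8) + (-49 - 1*(-219))*(-187) = (64 + √5 + 104) + (-49 + 219)*(-187) = (168 + √5) + 170*(-187) = (168 + √5) - 31790 = -31622 + √5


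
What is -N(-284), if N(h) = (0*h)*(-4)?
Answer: 0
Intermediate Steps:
N(h) = 0 (N(h) = 0*(-4) = 0)
-N(-284) = -1*0 = 0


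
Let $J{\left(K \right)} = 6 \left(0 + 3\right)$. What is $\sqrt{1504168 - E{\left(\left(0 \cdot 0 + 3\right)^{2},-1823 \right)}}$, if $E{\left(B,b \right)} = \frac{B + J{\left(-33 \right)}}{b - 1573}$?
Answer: $\frac{\sqrt{481869246355}}{566} \approx 1226.4$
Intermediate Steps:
$J{\left(K \right)} = 18$ ($J{\left(K \right)} = 6 \cdot 3 = 18$)
$E{\left(B,b \right)} = \frac{18 + B}{-1573 + b}$ ($E{\left(B,b \right)} = \frac{B + 18}{b - 1573} = \frac{18 + B}{-1573 + b}$)
$\sqrt{1504168 - E{\left(\left(0 \cdot 0 + 3\right)^{2},-1823 \right)}} = \sqrt{1504168 - \frac{18 + \left(0 \cdot 0 + 3\right)^{2}}{-1573 - 1823}} = \sqrt{1504168 - \frac{18 + \left(0 + 3\right)^{2}}{-3396}} = \sqrt{1504168 - - \frac{18 + 3^{2}}{3396}} = \sqrt{1504168 - - \frac{18 + 9}{3396}} = \sqrt{1504168 - \left(- \frac{1}{3396}\right) 27} = \sqrt{1504168 - - \frac{9}{1132}} = \sqrt{1504168 + \frac{9}{1132}} = \sqrt{\frac{1702718185}{1132}} = \frac{\sqrt{481869246355}}{566}$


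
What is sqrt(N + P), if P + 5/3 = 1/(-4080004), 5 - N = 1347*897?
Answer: I*sqrt(45254579775948837213)/6120006 ≈ 1099.2*I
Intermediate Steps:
N = -1208254 (N = 5 - 1347*897 = 5 - 1*1208259 = 5 - 1208259 = -1208254)
P = -20400023/12240012 (P = -5/3 + 1/(-4080004) = -5/3 - 1/4080004 = -20400023/12240012 ≈ -1.6667)
sqrt(N + P) = sqrt(-1208254 - 20400023/12240012) = sqrt(-14789063859071/12240012) = I*sqrt(45254579775948837213)/6120006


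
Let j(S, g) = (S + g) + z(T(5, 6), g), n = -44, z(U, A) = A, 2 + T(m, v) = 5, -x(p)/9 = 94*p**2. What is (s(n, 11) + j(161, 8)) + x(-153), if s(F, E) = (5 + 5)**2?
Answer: -19803737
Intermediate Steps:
x(p) = -846*p**2
T(m, v) = 3 (T(m, v) = -2 + 5 = 3)
s(F, E) = 100 (s(F, E) = 10**2 = 100)
j(S, g) = S + 2*g (j(S, g) = (S + g) + g = S + 2*g)
(s(n, 11) + j(161, 8)) + x(-153) = (100 + (161 + 2*8)) - 846*(-153)**2 = (100 + (161 + 16)) - 846*23409 = (100 + 177) - 19804014 = 277 - 19804014 = -19803737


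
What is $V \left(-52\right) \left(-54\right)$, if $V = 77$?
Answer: $216216$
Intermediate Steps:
$V \left(-52\right) \left(-54\right) = 77 \left(-52\right) \left(-54\right) = \left(-4004\right) \left(-54\right) = 216216$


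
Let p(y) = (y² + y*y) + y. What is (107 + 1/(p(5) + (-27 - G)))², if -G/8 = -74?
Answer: 3641760409/318096 ≈ 11449.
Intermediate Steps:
G = 592 (G = -8*(-74) = 592)
p(y) = y + 2*y² (p(y) = (y² + y²) + y = 2*y² + y = y + 2*y²)
(107 + 1/(p(5) + (-27 - G)))² = (107 + 1/(5*(1 + 2*5) + (-27 - 1*592)))² = (107 + 1/(5*(1 + 10) + (-27 - 592)))² = (107 + 1/(5*11 - 619))² = (107 + 1/(55 - 619))² = (107 + 1/(-564))² = (107 - 1/564)² = (60347/564)² = 3641760409/318096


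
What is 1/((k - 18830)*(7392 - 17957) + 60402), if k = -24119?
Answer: 1/453816587 ≈ 2.2035e-9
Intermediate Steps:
1/((k - 18830)*(7392 - 17957) + 60402) = 1/((-24119 - 18830)*(7392 - 17957) + 60402) = 1/(-42949*(-10565) + 60402) = 1/(453756185 + 60402) = 1/453816587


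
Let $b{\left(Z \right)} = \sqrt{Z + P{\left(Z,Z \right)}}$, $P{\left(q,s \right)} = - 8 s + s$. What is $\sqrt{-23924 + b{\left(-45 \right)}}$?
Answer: $\sqrt{-23924 + 3 \sqrt{30}} \approx 154.62 i$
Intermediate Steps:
$P{\left(q,s \right)} = - 7 s$
$b{\left(Z \right)} = \sqrt{6} \sqrt{- Z}$ ($b{\left(Z \right)} = \sqrt{Z - 7 Z} = \sqrt{- 6 Z} = \sqrt{6} \sqrt{- Z}$)
$\sqrt{-23924 + b{\left(-45 \right)}} = \sqrt{-23924 + \sqrt{6} \sqrt{\left(-1\right) \left(-45\right)}} = \sqrt{-23924 + \sqrt{6} \sqrt{45}} = \sqrt{-23924 + \sqrt{6} \cdot 3 \sqrt{5}} = \sqrt{-23924 + 3 \sqrt{30}}$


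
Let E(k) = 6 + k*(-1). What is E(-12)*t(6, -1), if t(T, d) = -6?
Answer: -108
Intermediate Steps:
E(k) = 6 - k
E(-12)*t(6, -1) = (6 - 1*(-12))*(-6) = (6 + 12)*(-6) = 18*(-6) = -108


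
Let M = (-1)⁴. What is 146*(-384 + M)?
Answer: -55918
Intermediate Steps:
M = 1
146*(-384 + M) = 146*(-384 + 1) = 146*(-383) = -55918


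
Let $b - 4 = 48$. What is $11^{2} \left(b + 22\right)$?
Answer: $8954$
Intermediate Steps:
$b = 52$ ($b = 4 + 48 = 52$)
$11^{2} \left(b + 22\right) = 11^{2} \left(52 + 22\right) = 121 \cdot 74 = 8954$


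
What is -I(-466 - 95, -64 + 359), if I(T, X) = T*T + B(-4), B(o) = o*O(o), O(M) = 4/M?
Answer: -314725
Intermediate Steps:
B(o) = 4 (B(o) = o*(4/o) = 4)
I(T, X) = 4 + T² (I(T, X) = T*T + 4 = T² + 4 = 4 + T²)
-I(-466 - 95, -64 + 359) = -(4 + (-466 - 95)²) = -(4 + (-561)²) = -(4 + 314721) = -1*314725 = -314725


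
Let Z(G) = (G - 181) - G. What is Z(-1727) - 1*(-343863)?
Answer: 343682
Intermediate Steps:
Z(G) = -181 (Z(G) = (-181 + G) - G = -181)
Z(-1727) - 1*(-343863) = -181 - 1*(-343863) = -181 + 343863 = 343682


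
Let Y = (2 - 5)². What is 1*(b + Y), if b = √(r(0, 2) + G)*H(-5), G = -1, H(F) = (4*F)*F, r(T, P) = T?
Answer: 9 + 100*I ≈ 9.0 + 100.0*I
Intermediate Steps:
H(F) = 4*F²
b = 100*I (b = √(0 - 1)*(4*(-5)²) = √(-1)*(4*25) = I*100 = 100*I ≈ 100.0*I)
Y = 9 (Y = (-3)² = 9)
1*(b + Y) = 1*(100*I + 9) = 1*(9 + 100*I) = 9 + 100*I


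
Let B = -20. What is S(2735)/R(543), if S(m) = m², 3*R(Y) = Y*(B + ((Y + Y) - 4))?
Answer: 7480225/192222 ≈ 38.914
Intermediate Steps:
R(Y) = Y*(-24 + 2*Y)/3 (R(Y) = (Y*(-20 + ((Y + Y) - 4)))/3 = (Y*(-20 + (2*Y - 4)))/3 = (Y*(-20 + (-4 + 2*Y)))/3 = (Y*(-24 + 2*Y))/3 = Y*(-24 + 2*Y)/3)
S(2735)/R(543) = 2735²/(((⅔)*543*(-12 + 543))) = 7480225/(((⅔)*543*531)) = 7480225/192222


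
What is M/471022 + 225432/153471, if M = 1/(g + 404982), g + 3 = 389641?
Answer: 28125159447287317/19147221093397480 ≈ 1.4689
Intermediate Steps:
g = 389638 (g = -3 + 389641 = 389638)
M = 1/794620 (M = 1/(389638 + 404982) = 1/794620 ≈ 1.2585e-6)
M/471022 + 225432/153471 = (1/794620)/471022 + 225432/153471 = (1/794620)*(1/471022) + 225432*(1/153471) = 1/374283501640 + 75144/51157 = 28125159447287317/19147221093397480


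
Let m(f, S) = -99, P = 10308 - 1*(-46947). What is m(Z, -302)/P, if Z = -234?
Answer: -3/1735 ≈ -0.0017291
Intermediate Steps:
P = 57255 (P = 10308 + 46947 = 57255)
m(Z, -302)/P = -99/57255 = -99*1/57255 = -3/1735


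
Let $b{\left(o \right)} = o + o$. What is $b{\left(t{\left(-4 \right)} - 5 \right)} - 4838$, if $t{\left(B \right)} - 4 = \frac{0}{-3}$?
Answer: $-4840$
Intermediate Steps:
$t{\left(B \right)} = 4$ ($t{\left(B \right)} = 4 + \frac{0}{-3} = 4 + 0 \left(- \frac{1}{3}\right) = 4 + 0 = 4$)
$b{\left(o \right)} = 2 o$
$b{\left(t{\left(-4 \right)} - 5 \right)} - 4838 = 2 \left(4 - 5\right) - 4838 = 2 \left(-1\right) - 4838 = -2 - 4838 = -4840$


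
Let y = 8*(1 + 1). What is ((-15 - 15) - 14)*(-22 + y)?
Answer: 264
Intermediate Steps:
y = 16 (y = 8*2 = 16)
((-15 - 15) - 14)*(-22 + y) = ((-15 - 15) - 14)*(-22 + 16) = (-30 - 14)*(-6) = -44*(-6) = 264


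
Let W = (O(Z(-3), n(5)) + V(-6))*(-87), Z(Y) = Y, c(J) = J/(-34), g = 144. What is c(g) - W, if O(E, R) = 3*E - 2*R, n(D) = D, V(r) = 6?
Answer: -19299/17 ≈ -1135.2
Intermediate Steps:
c(J) = -J/34 (c(J) = J*(-1/34) = -J/34)
O(E, R) = -2*R + 3*E
W = 1131 (W = ((-2*5 + 3*(-3)) + 6)*(-87) = ((-10 - 9) + 6)*(-87) = (-19 + 6)*(-87) = -13*(-87) = 1131)
c(g) - W = -1/34*144 - 1*1131 = -72/17 - 1131 = -19299/17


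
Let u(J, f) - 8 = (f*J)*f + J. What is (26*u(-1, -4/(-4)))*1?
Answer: 156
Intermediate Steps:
u(J, f) = 8 + J + J*f**2 (u(J, f) = 8 + ((f*J)*f + J) = 8 + ((J*f)*f + J) = 8 + (J*f**2 + J) = 8 + (J + J*f**2) = 8 + J + J*f**2)
(26*u(-1, -4/(-4)))*1 = (26*(8 - 1 - (-4/(-4))**2))*1 = (26*(8 - 1 - (-4*(-1/4))**2))*1 = (26*(8 - 1 - 1*1**2))*1 = (26*(8 - 1 - 1*1))*1 = (26*(8 - 1 - 1))*1 = (26*6)*1 = 156*1 = 156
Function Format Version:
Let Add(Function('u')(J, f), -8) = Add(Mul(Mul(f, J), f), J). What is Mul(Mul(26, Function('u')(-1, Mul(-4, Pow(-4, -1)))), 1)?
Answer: 156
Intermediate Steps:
Function('u')(J, f) = Add(8, J, Mul(J, Pow(f, 2))) (Function('u')(J, f) = Add(8, Add(Mul(Mul(f, J), f), J)) = Add(8, Add(Mul(Mul(J, f), f), J)) = Add(8, Add(Mul(J, Pow(f, 2)), J)) = Add(8, Add(J, Mul(J, Pow(f, 2)))) = Add(8, J, Mul(J, Pow(f, 2))))
Mul(Mul(26, Function('u')(-1, Mul(-4, Pow(-4, -1)))), 1) = Mul(Mul(26, Add(8, -1, Mul(-1, Pow(Mul(-4, Pow(-4, -1)), 2)))), 1) = Mul(Mul(26, Add(8, -1, Mul(-1, Pow(Mul(-4, Rational(-1, 4)), 2)))), 1) = Mul(Mul(26, Add(8, -1, Mul(-1, Pow(1, 2)))), 1) = Mul(Mul(26, Add(8, -1, Mul(-1, 1))), 1) = Mul(Mul(26, Add(8, -1, -1)), 1) = Mul(Mul(26, 6), 1) = Mul(156, 1) = 156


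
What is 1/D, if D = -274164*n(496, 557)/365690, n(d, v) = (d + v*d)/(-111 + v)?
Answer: -40774435/18969955488 ≈ -0.0021494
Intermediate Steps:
n(d, v) = (d + d*v)/(-111 + v)
D = -18969955488/40774435 (D = -274164*248*(1 + 557)/(182845*(-111 + 557)) = -274164/(365690/((496*558/446))) = -274164/(365690/((496*(1/446)*558))) = -274164/(365690/(138384/223)) = -274164/(365690*(223/138384)) = -274164/40774435/69192 = -274164*69192/40774435 = -18969955488/40774435 ≈ -465.24)
1/D = 1/(-18969955488/40774435) = -40774435/18969955488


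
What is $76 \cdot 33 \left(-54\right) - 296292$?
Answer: $-431724$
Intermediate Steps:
$76 \cdot 33 \left(-54\right) - 296292 = 2508 \left(-54\right) - 296292 = -135432 - 296292 = -431724$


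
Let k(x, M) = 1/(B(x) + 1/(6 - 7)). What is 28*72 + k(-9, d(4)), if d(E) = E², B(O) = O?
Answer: 20159/10 ≈ 2015.9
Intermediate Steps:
k(x, M) = 1/(-1 + x) (k(x, M) = 1/(x + 1/(6 - 7)) = 1/(x + 1/(-1)) = 1/(x - 1) = 1/(-1 + x))
28*72 + k(-9, d(4)) = 28*72 + 1/(-1 - 9) = 2016 + 1/(-10) = 2016 - ⅒ = 20159/10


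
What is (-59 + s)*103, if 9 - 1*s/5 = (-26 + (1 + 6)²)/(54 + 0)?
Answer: -89713/54 ≈ -1661.4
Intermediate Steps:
s = 2315/54 (s = 45 - 5*(-26 + (1 + 6)²)/(54 + 0) = 45 - 5*(-26 + 7²)/54 = 45 - 5*(-26 + 49)/54 = 45 - 115/54 = 2315/54 ≈ 42.870)
(-59 + s)*103 = (-59 + 2315/54)*103 = -871/54*103 = -89713/54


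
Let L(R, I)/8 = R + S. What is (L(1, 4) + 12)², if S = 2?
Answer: 1296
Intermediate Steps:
L(R, I) = 16 + 8*R (L(R, I) = 8*(R + 2) = 8*(2 + R) = 16 + 8*R)
(L(1, 4) + 12)² = ((16 + 8*1) + 12)² = ((16 + 8) + 12)² = (24 + 12)² = 36² = 1296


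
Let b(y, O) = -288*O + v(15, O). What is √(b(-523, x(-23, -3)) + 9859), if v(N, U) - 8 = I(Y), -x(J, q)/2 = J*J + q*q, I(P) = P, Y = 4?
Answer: √319759 ≈ 565.47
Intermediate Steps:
x(J, q) = -2*J² - 2*q² (x(J, q) = -2*(J*J + q*q) = -2*(J² + q²) = -2*J² - 2*q²)
v(N, U) = 12 (v(N, U) = 8 + 4 = 12)
b(y, O) = 12 - 288*O (b(y, O) = -288*O + 12 = 12 - 288*O)
√(b(-523, x(-23, -3)) + 9859) = √((12 - 288*(-2*(-23)² - 2*(-3)²)) + 9859) = √((12 - 288*(-2*529 - 2*9)) + 9859) = √((12 - 288*(-1058 - 18)) + 9859) = √((12 - 288*(-1076)) + 9859) = √((12 + 309888) + 9859) = √(309900 + 9859) = √319759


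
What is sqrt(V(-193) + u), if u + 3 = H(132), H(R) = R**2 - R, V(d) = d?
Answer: 2*sqrt(4274) ≈ 130.75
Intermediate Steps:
u = 17289 (u = -3 + 132*(-1 + 132) = -3 + 132*131 = -3 + 17292 = 17289)
sqrt(V(-193) + u) = sqrt(-193 + 17289) = sqrt(17096) = 2*sqrt(4274)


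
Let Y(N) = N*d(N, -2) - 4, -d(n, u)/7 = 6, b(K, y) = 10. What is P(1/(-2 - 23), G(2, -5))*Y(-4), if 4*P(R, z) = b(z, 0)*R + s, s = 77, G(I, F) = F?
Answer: 15703/5 ≈ 3140.6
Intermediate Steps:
d(n, u) = -42 (d(n, u) = -7*6 = -42)
P(R, z) = 77/4 + 5*R/2 (P(R, z) = (10*R + 77)/4 = (77 + 10*R)/4 = 77/4 + 5*R/2)
Y(N) = -4 - 42*N (Y(N) = N*(-42) - 4 = -42*N - 4 = -4 - 42*N)
P(1/(-2 - 23), G(2, -5))*Y(-4) = (77/4 + 5/(2*(-2 - 23)))*(-4 - 42*(-4)) = (77/4 + (5/2)/(-25))*(-4 + 168) = (77/4 + (5/2)*(-1/25))*164 = (77/4 - 1/10)*164 = (383/20)*164 = 15703/5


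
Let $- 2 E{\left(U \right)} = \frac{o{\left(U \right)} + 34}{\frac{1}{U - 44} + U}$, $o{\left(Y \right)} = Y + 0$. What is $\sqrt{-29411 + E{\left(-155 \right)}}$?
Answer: $\frac{i \sqrt{27984223653693}}{30846} \approx 171.5 i$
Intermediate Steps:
$o{\left(Y \right)} = Y$
$E{\left(U \right)} = - \frac{34 + U}{2 \left(U + \frac{1}{-44 + U}\right)}$ ($E{\left(U \right)} = - \frac{\left(U + 34\right) \frac{1}{\frac{1}{U - 44} + U}}{2} = - \frac{\left(34 + U\right) \frac{1}{\frac{1}{-44 + U} + U}}{2} = - \frac{\left(34 + U\right) \frac{1}{U + \frac{1}{-44 + U}}}{2} = - \frac{\frac{1}{U + \frac{1}{-44 + U}} \left(34 + U\right)}{2} = - \frac{34 + U}{2 \left(U + \frac{1}{-44 + U}\right)}$)
$\sqrt{-29411 + E{\left(-155 \right)}} = \sqrt{-29411 + \frac{1496 - \left(-155\right)^{2} + 10 \left(-155\right)}{2 \left(1 + \left(-155\right)^{2} - -6820\right)}} = \sqrt{-29411 + \frac{1496 - 24025 - 1550}{2 \left(1 + 24025 + 6820\right)}} = \sqrt{-29411 + \frac{1496 - 24025 - 1550}{2 \cdot 30846}} = \sqrt{-29411 + \frac{1}{2} \cdot \frac{1}{30846} \left(-24079\right)} = \sqrt{-29411 - \frac{24079}{61692}} = \sqrt{- \frac{1814447491}{61692}} = \frac{i \sqrt{27984223653693}}{30846}$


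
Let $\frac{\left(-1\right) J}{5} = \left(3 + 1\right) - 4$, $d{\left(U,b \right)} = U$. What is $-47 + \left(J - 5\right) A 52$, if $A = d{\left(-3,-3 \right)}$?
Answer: $733$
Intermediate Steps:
$A = -3$
$J = 0$ ($J = - 5 \left(\left(3 + 1\right) - 4\right) = - 5 \left(4 - 4\right) = \left(-5\right) 0 = 0$)
$-47 + \left(J - 5\right) A 52 = -47 + \left(0 - 5\right) \left(-3\right) 52 = -47 + \left(-5\right) \left(-3\right) 52 = -47 + 15 \cdot 52 = -47 + 780 = 733$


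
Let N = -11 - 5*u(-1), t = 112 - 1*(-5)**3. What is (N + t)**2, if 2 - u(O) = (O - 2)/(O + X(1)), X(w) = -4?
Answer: 47961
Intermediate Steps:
t = 237 (t = 112 - 1*(-125) = 112 + 125 = 237)
u(O) = 2 - (-2 + O)/(-4 + O) (u(O) = 2 - (O - 2)/(O - 4) = 2 - (-2 + O)/(-4 + O))
N = -18 (N = -11 - 5*(-6 - 1)/(-4 - 1) = -11 - 5*(-7)/(-5) = -11 - (-1)*(-7) = -11 - 5*7/5 = -11 - 7 = -18)
(N + t)**2 = (-18 + 237)**2 = 219**2 = 47961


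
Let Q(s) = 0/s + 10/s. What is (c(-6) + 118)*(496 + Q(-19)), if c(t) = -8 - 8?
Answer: 960228/19 ≈ 50538.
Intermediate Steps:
Q(s) = 10/s (Q(s) = 0 + 10/s = 10/s)
c(t) = -16
(c(-6) + 118)*(496 + Q(-19)) = (-16 + 118)*(496 + 10/(-19)) = 102*(496 + 10*(-1/19)) = 102*(496 - 10/19) = 102*(9414/19) = 960228/19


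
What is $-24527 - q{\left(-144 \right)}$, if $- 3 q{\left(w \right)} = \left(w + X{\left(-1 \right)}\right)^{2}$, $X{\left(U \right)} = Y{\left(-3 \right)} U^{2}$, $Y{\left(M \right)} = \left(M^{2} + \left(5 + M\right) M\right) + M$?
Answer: $-17615$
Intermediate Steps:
$Y{\left(M \right)} = M + M^{2} + M \left(5 + M\right)$ ($Y{\left(M \right)} = \left(M^{2} + M \left(5 + M\right)\right) + M = M + M^{2} + M \left(5 + M\right)$)
$X{\left(U \right)} = 0$ ($X{\left(U \right)} = 2 \left(-3\right) \left(3 - 3\right) U^{2} = 2 \left(-3\right) 0 U^{2} = 0 U^{2} = 0$)
$q{\left(w \right)} = - \frac{w^{2}}{3}$ ($q{\left(w \right)} = - \frac{\left(w + 0\right)^{2}}{3} = - \frac{w^{2}}{3}$)
$-24527 - q{\left(-144 \right)} = -24527 - - \frac{\left(-144\right)^{2}}{3} = -24527 - \left(- \frac{1}{3}\right) 20736 = -24527 - -6912 = -24527 + 6912 = -17615$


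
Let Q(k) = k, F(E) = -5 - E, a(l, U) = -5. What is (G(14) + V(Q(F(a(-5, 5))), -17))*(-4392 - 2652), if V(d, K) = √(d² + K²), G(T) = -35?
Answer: 126792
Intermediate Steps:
V(d, K) = √(K² + d²)
(G(14) + V(Q(F(a(-5, 5))), -17))*(-4392 - 2652) = (-35 + √((-17)² + (-5 - 1*(-5))²))*(-4392 - 2652) = (-35 + √(289 + (-5 + 5)²))*(-7044) = (-35 + √(289 + 0²))*(-7044) = (-35 + √(289 + 0))*(-7044) = (-35 + √289)*(-7044) = (-35 + 17)*(-7044) = -18*(-7044) = 126792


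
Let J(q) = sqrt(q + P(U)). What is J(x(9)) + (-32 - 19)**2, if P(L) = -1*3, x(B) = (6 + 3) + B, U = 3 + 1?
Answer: 2601 + sqrt(15) ≈ 2604.9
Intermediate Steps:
U = 4
x(B) = 9 + B
P(L) = -3
J(q) = sqrt(-3 + q) (J(q) = sqrt(q - 3) = sqrt(-3 + q))
J(x(9)) + (-32 - 19)**2 = sqrt(-3 + (9 + 9)) + (-32 - 19)**2 = sqrt(-3 + 18) + (-51)**2 = sqrt(15) + 2601 = 2601 + sqrt(15)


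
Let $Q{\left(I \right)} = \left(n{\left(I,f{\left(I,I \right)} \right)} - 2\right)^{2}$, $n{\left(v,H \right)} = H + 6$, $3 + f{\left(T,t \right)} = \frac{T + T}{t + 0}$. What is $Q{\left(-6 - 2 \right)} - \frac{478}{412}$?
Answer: $\frac{1615}{206} \approx 7.8398$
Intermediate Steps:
$f{\left(T,t \right)} = -3 + \frac{2 T}{t}$ ($f{\left(T,t \right)} = -3 + \frac{T + T}{t + 0} = -3 + \frac{2 T}{t}$)
$n{\left(v,H \right)} = 6 + H$
$Q{\left(I \right)} = 9$ ($Q{\left(I \right)} = \left(\left(6 - \left(3 - \frac{2 I}{I}\right)\right) - 2\right)^{2} = \left(\left(6 + \left(-3 + 2\right)\right) - 2\right)^{2} = \left(\left(6 - 1\right) - 2\right)^{2} = \left(5 - 2\right)^{2} = 3^{2} = 9$)
$Q{\left(-6 - 2 \right)} - \frac{478}{412} = 9 - \frac{478}{412} = 9 - \frac{239}{206} = \frac{1615}{206}$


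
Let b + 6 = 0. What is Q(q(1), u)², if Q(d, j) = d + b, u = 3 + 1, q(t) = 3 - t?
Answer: 16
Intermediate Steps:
b = -6 (b = -6 + 0 = -6)
u = 4
Q(d, j) = -6 + d (Q(d, j) = d - 6 = -6 + d)
Q(q(1), u)² = (-6 + (3 - 1*1))² = (-6 + (3 - 1))² = (-6 + 2)² = (-4)² = 16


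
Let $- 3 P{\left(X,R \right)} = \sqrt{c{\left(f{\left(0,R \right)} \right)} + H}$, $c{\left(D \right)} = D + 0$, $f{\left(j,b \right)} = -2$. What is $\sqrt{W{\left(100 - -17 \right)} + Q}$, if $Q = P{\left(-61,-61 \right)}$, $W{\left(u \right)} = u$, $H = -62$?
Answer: $\frac{\sqrt{1053 - 24 i}}{3} \approx 10.817 - 0.12326 i$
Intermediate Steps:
$c{\left(D \right)} = D$
$P{\left(X,R \right)} = - \frac{8 i}{3}$ ($P{\left(X,R \right)} = - \frac{\sqrt{-2 - 62}}{3} = - \frac{\sqrt{-64}}{3} = - \frac{8 i}{3}$)
$Q = - \frac{8 i}{3} \approx - 2.6667 i$
$\sqrt{W{\left(100 - -17 \right)} + Q} = \sqrt{\left(100 - -17\right) - \frac{8 i}{3}} = \sqrt{\left(100 + 17\right) - \frac{8 i}{3}} = \sqrt{117 - \frac{8 i}{3}}$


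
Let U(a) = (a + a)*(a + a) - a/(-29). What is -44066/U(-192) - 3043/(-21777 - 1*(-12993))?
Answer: 18612175/391256928 ≈ 0.047570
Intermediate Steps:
U(a) = 4*a**2 + a/29 (U(a) = (2*a)*(2*a) - a*(-1)/29 = 4*a**2 - (-1)*a/29 = 4*a**2 + a/29)
-44066/U(-192) - 3043/(-21777 - 1*(-12993)) = -44066*(-29/(192*(1 + 116*(-192)))) - 3043/(-21777 - 1*(-12993)) = -44066*(-29/(192*(1 - 22272))) - 3043/(-21777 + 12993) = -44066/((1/29)*(-192)*(-22271)) - 3043/(-8784) = -44066/4276032/29 - 3043*(-1/8784) = -44066*29/4276032 + 3043/8784 = -638957/2138016 + 3043/8784 = 18612175/391256928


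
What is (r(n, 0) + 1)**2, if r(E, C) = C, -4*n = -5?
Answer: 1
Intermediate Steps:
n = 5/4 (n = -1/4*(-5) = 5/4 ≈ 1.2500)
(r(n, 0) + 1)**2 = (0 + 1)**2 = 1**2 = 1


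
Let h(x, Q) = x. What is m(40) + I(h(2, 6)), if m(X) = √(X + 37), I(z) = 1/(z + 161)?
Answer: 1/163 + √77 ≈ 8.7811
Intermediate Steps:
I(z) = 1/(161 + z)
m(X) = √(37 + X)
m(40) + I(h(2, 6)) = √(37 + 40) + 1/(161 + 2) = √77 + 1/163 = 1/163 + √77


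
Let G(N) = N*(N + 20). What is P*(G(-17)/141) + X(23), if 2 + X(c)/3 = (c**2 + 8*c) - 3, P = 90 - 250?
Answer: 102548/47 ≈ 2181.9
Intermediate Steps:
P = -160
X(c) = -15 + 3*c**2 + 24*c (X(c) = -6 + 3*((c**2 + 8*c) - 3) = -6 + 3*(-3 + c**2 + 8*c) = -6 + (-9 + 3*c**2 + 24*c) = -15 + 3*c**2 + 24*c)
G(N) = N*(20 + N)
P*(G(-17)/141) + X(23) = -160*(-17*(20 - 17))/141 + (-15 + 3*23**2 + 24*23) = -160*(-17*3)/141 + (-15 + 3*529 + 552) = -(-8160)/141 + (-15 + 1587 + 552) = -160*(-17/47) + 2124 = 2720/47 + 2124 = 102548/47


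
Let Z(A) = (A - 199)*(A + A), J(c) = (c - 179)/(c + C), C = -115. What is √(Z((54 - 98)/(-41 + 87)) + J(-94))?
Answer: √8869295589/4807 ≈ 19.592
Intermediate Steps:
J(c) = (-179 + c)/(-115 + c) (J(c) = (c - 179)/(c - 115) = (-179 + c)/(-115 + c))
Z(A) = 2*A*(-199 + A) (Z(A) = (-199 + A)*(2*A) = 2*A*(-199 + A))
√(Z((54 - 98)/(-41 + 87)) + J(-94)) = √(2*((54 - 98)/(-41 + 87))*(-199 + (54 - 98)/(-41 + 87)) + (-179 - 94)/(-115 - 94)) = √(2*(-44/46)*(-199 - 44/46) - 273/(-209)) = √(2*(-44*1/46)*(-199 - 44*1/46) - 1/209*(-273)) = √(2*(-22/23)*(-199 - 22/23) + 273/209) = √(2*(-22/23)*(-4599/23) + 273/209) = √(202356/529 + 273/209) = √(42436821/110561) = √8869295589/4807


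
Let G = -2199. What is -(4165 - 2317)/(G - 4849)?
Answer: 231/881 ≈ 0.26220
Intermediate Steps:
-(4165 - 2317)/(G - 4849) = -(4165 - 2317)/(-2199 - 4849) = -1848/(-7048) = -1848*(-1)/7048 = -1*(-231/881) = 231/881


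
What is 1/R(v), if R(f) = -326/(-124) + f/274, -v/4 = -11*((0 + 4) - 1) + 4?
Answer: 8494/25927 ≈ 0.32761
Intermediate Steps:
v = 116 (v = -4*(-11*((0 + 4) - 1) + 4) = -4*(-11*(4 - 1) + 4) = -4*(-11*3 + 4) = -4*(-33 + 4) = -4*(-29) = 116)
R(f) = 163/62 + f/274 (R(f) = -326*(-1/124) + f*(1/274) = 163/62 + f/274)
1/R(v) = 1/(163/62 + (1/274)*116) = 1/(163/62 + 58/137) = 1/(25927/8494) = 8494/25927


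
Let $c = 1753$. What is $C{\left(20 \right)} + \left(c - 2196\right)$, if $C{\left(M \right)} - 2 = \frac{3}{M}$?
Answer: $- \frac{8817}{20} \approx -440.85$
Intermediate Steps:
$C{\left(M \right)} = 2 + \frac{3}{M}$
$C{\left(20 \right)} + \left(c - 2196\right) = \left(2 + \frac{3}{20}\right) + \left(1753 - 2196\right) = \left(2 + 3 \cdot \frac{1}{20}\right) + \left(1753 - 2196\right) = \left(2 + \frac{3}{20}\right) - 443 = \frac{43}{20} - 443 = - \frac{8817}{20}$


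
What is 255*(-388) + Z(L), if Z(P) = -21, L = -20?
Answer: -98961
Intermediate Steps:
255*(-388) + Z(L) = 255*(-388) - 21 = -98940 - 21 = -98961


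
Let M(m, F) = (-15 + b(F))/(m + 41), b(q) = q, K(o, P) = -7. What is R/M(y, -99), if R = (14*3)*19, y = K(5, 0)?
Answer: -238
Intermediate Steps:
y = -7
M(m, F) = (-15 + F)/(41 + m) (M(m, F) = (-15 + F)/(m + 41) = (-15 + F)/(41 + m))
R = 798 (R = 42*19 = 798)
R/M(y, -99) = 798/(((-15 - 99)/(41 - 7))) = 798/((-114/34)) = 798/(((1/34)*(-114))) = 798/(-57/17) = 798*(-17/57) = -238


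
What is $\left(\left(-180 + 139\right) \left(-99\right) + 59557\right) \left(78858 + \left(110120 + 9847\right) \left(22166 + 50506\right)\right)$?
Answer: $554624688506112$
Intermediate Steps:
$\left(\left(-180 + 139\right) \left(-99\right) + 59557\right) \left(78858 + \left(110120 + 9847\right) \left(22166 + 50506\right)\right) = \left(\left(-41\right) \left(-99\right) + 59557\right) \left(78858 + 119967 \cdot 72672\right) = \left(4059 + 59557\right) \left(78858 + 8718241824\right) = 63616 \cdot 8718320682 = 554624688506112$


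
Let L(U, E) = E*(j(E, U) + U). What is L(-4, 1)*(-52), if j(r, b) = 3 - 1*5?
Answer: 312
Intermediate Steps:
j(r, b) = -2 (j(r, b) = 3 - 5 = -2)
L(U, E) = E*(-2 + U)
L(-4, 1)*(-52) = (1*(-2 - 4))*(-52) = (1*(-6))*(-52) = -6*(-52) = 312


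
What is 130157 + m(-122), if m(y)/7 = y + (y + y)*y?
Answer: 337679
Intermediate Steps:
m(y) = 7*y + 14*y**2 (m(y) = 7*(y + (y + y)*y) = 7*(y + (2*y)*y) = 7*(y + 2*y**2) = 7*y + 14*y**2)
130157 + m(-122) = 130157 + 7*(-122)*(1 + 2*(-122)) = 130157 + 7*(-122)*(1 - 244) = 130157 + 7*(-122)*(-243) = 130157 + 207522 = 337679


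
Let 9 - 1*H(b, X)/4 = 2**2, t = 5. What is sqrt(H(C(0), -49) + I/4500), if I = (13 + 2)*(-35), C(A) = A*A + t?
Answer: sqrt(17895)/30 ≈ 4.4591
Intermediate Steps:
C(A) = 5 + A**2 (C(A) = A*A + 5 = A**2 + 5 = 5 + A**2)
H(b, X) = 20 (H(b, X) = 36 - 4*2**2 = 36 - 4*4 = 36 - 16 = 20)
I = -525 (I = 15*(-35) = -525)
sqrt(H(C(0), -49) + I/4500) = sqrt(20 - 525/4500) = sqrt(20 - 525*1/4500) = sqrt(20 - 7/60) = sqrt(1193/60) = sqrt(17895)/30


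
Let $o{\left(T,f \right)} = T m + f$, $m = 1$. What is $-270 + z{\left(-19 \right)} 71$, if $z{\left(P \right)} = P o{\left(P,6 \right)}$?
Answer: $17267$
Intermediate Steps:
$o{\left(T,f \right)} = T + f$ ($o{\left(T,f \right)} = T 1 + f = T + f$)
$z{\left(P \right)} = P \left(6 + P\right)$ ($z{\left(P \right)} = P \left(P + 6\right) = P \left(6 + P\right)$)
$-270 + z{\left(-19 \right)} 71 = -270 + - 19 \left(6 - 19\right) 71 = -270 + \left(-19\right) \left(-13\right) 71 = -270 + 247 \cdot 71 = -270 + 17537 = 17267$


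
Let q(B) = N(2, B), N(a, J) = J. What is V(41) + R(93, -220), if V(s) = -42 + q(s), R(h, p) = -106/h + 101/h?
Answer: -98/93 ≈ -1.0538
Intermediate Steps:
q(B) = B
R(h, p) = -5/h
V(s) = -42 + s
V(41) + R(93, -220) = (-42 + 41) - 5/93 = -1 - 5*1/93 = -1 - 5/93 = -98/93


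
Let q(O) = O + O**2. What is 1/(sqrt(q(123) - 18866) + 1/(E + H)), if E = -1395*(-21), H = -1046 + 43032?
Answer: 71281/18362665193055 - 5080980961*I*sqrt(3614)/18362665193055 ≈ 3.8818e-9 - 0.016634*I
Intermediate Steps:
H = 41986
E = 29295
1/(sqrt(q(123) - 18866) + 1/(E + H)) = 1/(sqrt(123*(1 + 123) - 18866) + 1/(29295 + 41986)) = 1/(sqrt(123*124 - 18866) + 1/71281) = 1/(sqrt(15252 - 18866) + 1/71281) = 1/(sqrt(-3614) + 1/71281) = 1/(I*sqrt(3614) + 1/71281) = 1/(1/71281 + I*sqrt(3614))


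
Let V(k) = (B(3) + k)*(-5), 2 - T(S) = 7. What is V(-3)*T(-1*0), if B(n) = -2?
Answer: -125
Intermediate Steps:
T(S) = -5 (T(S) = 2 - 1*7 = 2 - 7 = -5)
V(k) = 10 - 5*k (V(k) = (-2 + k)*(-5) = 10 - 5*k)
V(-3)*T(-1*0) = (10 - 5*(-3))*(-5) = (10 + 15)*(-5) = 25*(-5) = -125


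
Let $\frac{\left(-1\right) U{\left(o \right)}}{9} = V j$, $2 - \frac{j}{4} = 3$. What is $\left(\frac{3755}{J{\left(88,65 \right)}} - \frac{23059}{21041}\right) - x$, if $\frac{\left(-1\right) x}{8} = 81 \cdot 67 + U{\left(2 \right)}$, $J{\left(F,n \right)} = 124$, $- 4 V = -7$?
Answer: $\frac{114667118919}{2609084} \approx 43949.0$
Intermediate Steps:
$V = \frac{7}{4}$ ($V = \left(- \frac{1}{4}\right) \left(-7\right) = \frac{7}{4} \approx 1.75$)
$j = -4$ ($j = 8 - 12 = -4$)
$U{\left(o \right)} = 63$ ($U{\left(o \right)} = - 9 \cdot \frac{7}{4} \left(-4\right) = \left(-9\right) \left(-7\right) = 63$)
$x = -43920$ ($x = - 8 \left(81 \cdot 67 + 63\right) = - 8 \left(5427 + 63\right) = \left(-8\right) 5490 = -43920$)
$\left(\frac{3755}{J{\left(88,65 \right)}} - \frac{23059}{21041}\right) - x = \left(\frac{3755}{124} - \frac{23059}{21041}\right) - -43920 = \left(3755 \cdot \frac{1}{124} - \frac{23059}{21041}\right) + 43920 = \left(\frac{3755}{124} - \frac{23059}{21041}\right) + 43920 = \frac{76149639}{2609084} + 43920 = \frac{114667118919}{2609084}$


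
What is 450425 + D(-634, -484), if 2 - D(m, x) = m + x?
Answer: 451545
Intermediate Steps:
D(m, x) = 2 - m - x (D(m, x) = 2 - (m + x) = 2 + (-m - x) = 2 - m - x)
450425 + D(-634, -484) = 450425 + (2 - 1*(-634) - 1*(-484)) = 450425 + (2 + 634 + 484) = 450425 + 1120 = 451545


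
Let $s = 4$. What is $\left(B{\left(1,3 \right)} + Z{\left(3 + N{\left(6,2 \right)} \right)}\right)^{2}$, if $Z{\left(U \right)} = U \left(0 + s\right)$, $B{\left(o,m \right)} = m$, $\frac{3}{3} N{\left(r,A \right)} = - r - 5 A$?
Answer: $2401$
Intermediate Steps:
$N{\left(r,A \right)} = - r - 5 A$
$Z{\left(U \right)} = 4 U$ ($Z{\left(U \right)} = U \left(0 + 4\right) = U 4 = 4 U$)
$\left(B{\left(1,3 \right)} + Z{\left(3 + N{\left(6,2 \right)} \right)}\right)^{2} = \left(3 + 4 \left(3 - 16\right)\right)^{2} = \left(3 + 4 \left(-13\right)\right)^{2} = \left(3 - 52\right)^{2} = \left(-49\right)^{2} = 2401$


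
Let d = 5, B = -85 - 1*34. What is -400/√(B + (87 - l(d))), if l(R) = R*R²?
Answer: 400*I*√157/157 ≈ 31.923*I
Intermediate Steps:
B = -119 (B = -85 - 34 = -119)
l(R) = R³
-400/√(B + (87 - l(d))) = -400/√(-119 + (87 - 1*5³)) = -400/√(-119 + (87 - 1*125)) = -400/√(-119 + (87 - 125)) = -400/√(-119 - 38) = -400*(-I*√157/157) = -(-400)*I*√157/157 = 400*I*√157/157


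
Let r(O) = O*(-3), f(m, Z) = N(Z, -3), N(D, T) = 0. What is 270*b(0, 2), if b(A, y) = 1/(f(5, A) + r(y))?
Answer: -45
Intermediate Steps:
f(m, Z) = 0
r(O) = -3*O
b(A, y) = -1/(3*y) (b(A, y) = 1/(0 - 3*y) = 1/(-3*y) = -1/(3*y))
270*b(0, 2) = 270*(-⅓/2) = 270*(-⅓*½) = 270*(-⅙) = -45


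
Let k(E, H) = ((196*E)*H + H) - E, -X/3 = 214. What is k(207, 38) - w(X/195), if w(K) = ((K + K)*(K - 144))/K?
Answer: 100221003/65 ≈ 1.5419e+6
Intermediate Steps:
X = -642 (X = -3*214 = -642)
w(K) = -288 + 2*K (w(K) = ((2*K)*(-144 + K))/K = (2*K*(-144 + K))/K = -288 + 2*K)
k(E, H) = H - E + 196*E*H (k(E, H) = (196*E*H + H) - E = (H + 196*E*H) - E = H - E + 196*E*H)
k(207, 38) - w(X/195) = (38 - 1*207 + 196*207*38) - (-288 + 2*(-642/195)) = (38 - 207 + 1541736) - (-288 + 2*(-642*1/195)) = 1541567 - (-288 + 2*(-214/65)) = 1541567 - (-288 - 428/65) = 1541567 - 1*(-19148/65) = 1541567 + 19148/65 = 100221003/65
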